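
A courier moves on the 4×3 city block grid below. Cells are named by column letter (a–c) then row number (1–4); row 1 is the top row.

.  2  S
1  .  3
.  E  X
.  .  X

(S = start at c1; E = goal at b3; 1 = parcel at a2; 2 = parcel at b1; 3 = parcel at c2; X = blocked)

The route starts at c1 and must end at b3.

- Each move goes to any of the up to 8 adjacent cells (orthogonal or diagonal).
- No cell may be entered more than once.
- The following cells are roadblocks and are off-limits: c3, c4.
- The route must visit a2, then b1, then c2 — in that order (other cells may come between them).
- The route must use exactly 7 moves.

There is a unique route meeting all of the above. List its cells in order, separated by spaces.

c1 b2 a3 a2 a1 b1 c2 b3

The waypoints must appear in the order a2, b1, c2, with no cell reused.
Route from c1: down-left 2 to a3, up 2 to a1, right 1 to b1, down-right 1 to c2, down-left 1 to b3 — 7 moves in all.
Check: order respected (1 at step 3, 2 at step 5, 3 at step 6); 7 moves as required.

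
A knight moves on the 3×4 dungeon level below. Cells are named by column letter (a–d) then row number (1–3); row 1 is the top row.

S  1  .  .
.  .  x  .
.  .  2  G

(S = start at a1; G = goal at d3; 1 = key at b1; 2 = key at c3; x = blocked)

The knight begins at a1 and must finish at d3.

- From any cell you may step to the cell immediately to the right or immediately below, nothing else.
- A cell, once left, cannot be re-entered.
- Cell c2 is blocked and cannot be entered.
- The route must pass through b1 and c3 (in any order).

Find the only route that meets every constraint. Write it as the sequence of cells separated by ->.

Moves only go right or down, so the column and row indices never decrease.
Route from a1: right to b1, 2× down (reaching b3), 2× right (reaching d3) — 5 moves in all.
Check: all required cells visited.

a1 -> b1 -> b2 -> b3 -> c3 -> d3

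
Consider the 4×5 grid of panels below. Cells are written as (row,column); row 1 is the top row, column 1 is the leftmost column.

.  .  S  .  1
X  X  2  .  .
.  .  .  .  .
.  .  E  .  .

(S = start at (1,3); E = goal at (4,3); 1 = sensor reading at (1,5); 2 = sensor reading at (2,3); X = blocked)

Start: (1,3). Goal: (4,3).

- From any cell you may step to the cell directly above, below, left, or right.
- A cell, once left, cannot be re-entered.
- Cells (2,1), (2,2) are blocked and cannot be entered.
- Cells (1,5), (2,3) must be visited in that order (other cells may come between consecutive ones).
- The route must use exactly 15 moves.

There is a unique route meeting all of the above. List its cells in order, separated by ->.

The waypoints must appear in the order (1,5), (2,3), with no cell reused.
Route from (1,3): 2× right (reaching (1,5)), 3× down (reaching (4,5)), left to (4,4), 2× up (reaching (2,4)), left to (2,3), down to (3,3), 2× left (reaching (3,1)), down to (4,1), 2× right (reaching (4,3)) — 15 moves in all.
Check: order respected (1 at step 2, 2 at step 9); 15 moves as required.

(1,3) -> (1,4) -> (1,5) -> (2,5) -> (3,5) -> (4,5) -> (4,4) -> (3,4) -> (2,4) -> (2,3) -> (3,3) -> (3,2) -> (3,1) -> (4,1) -> (4,2) -> (4,3)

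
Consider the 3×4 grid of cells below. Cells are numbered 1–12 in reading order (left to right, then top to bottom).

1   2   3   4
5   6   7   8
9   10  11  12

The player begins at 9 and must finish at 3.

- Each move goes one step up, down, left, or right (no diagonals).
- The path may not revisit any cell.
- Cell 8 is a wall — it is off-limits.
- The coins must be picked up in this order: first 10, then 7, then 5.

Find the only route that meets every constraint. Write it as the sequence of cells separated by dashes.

The waypoints must appear in the order 10, 7, 5, with no cell reused.
Route from 9: 2× right (reaching 11), up to 7, 2× left (reaching 5), up to 1, 2× right (reaching 3) — 8 moves in all.
Check: order respected (10 at step 1, 7 at step 3, 5 at step 5).

9 - 10 - 11 - 7 - 6 - 5 - 1 - 2 - 3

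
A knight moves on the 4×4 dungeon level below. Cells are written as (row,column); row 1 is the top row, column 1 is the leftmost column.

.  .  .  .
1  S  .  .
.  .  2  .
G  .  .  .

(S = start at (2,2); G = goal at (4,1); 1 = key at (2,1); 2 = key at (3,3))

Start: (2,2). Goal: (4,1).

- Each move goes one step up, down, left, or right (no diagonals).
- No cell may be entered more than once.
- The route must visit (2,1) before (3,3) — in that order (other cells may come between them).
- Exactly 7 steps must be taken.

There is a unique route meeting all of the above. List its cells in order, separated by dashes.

The waypoints must appear in the order (2,1), (3,3), with no cell reused.
Route from (2,2): left 1 to (2,1), down 1 to (3,1), right 2 to (3,3), down 1 to (4,3), left 2 to (4,1) — 7 moves in all.
Check: order respected (1 at step 1, 2 at step 4); 7 moves as required.

(2,2) - (2,1) - (3,1) - (3,2) - (3,3) - (4,3) - (4,2) - (4,1)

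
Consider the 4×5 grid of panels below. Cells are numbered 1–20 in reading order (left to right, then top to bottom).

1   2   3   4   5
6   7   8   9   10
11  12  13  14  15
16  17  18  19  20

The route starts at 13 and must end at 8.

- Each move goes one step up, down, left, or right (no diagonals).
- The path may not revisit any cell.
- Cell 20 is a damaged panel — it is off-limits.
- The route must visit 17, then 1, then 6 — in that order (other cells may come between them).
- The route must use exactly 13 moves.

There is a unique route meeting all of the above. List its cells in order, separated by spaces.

13 12 17 18 19 14 9 4 3 2 1 6 7 8

The waypoints must appear in the order 17, 1, 6, with no cell reused.
Route from 13: left 1 to 12, down 1 to 17, right 2 to 19, up 3 to 4, left 3 to 1, down 1 to 6, right 2 to 8 — 13 moves in all.
Check: order respected (17 at step 2, 1 at step 10, 6 at step 11); 13 moves as required.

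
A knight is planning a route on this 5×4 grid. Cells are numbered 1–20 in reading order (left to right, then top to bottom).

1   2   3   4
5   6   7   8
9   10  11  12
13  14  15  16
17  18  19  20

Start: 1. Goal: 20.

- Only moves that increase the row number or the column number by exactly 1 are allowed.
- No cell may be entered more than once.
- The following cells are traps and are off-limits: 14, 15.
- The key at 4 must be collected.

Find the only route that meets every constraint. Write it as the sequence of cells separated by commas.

Moves only go right or down, so the column and row indices never decrease.
Route from 1: 3× right (reaching 4), 4× down (reaching 20) — 7 moves in all.
Check: all required cells visited.

1, 2, 3, 4, 8, 12, 16, 20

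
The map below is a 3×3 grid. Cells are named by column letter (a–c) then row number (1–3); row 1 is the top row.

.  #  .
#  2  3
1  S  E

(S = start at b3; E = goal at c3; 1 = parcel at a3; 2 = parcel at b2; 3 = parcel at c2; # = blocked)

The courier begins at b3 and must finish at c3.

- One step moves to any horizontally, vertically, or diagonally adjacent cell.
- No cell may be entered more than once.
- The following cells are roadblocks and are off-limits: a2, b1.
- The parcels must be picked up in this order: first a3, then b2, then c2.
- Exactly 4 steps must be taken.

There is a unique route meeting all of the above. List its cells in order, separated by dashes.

b3 - a3 - b2 - c2 - c3

The waypoints must appear in the order a3, b2, c2, with no cell reused.
Route from b3: left 1 to a3, up-right 1 to b2, right 1 to c2, down 1 to c3 — 4 moves in all.
Check: order respected (1 at step 1, 2 at step 2, 3 at step 3); 4 moves as required.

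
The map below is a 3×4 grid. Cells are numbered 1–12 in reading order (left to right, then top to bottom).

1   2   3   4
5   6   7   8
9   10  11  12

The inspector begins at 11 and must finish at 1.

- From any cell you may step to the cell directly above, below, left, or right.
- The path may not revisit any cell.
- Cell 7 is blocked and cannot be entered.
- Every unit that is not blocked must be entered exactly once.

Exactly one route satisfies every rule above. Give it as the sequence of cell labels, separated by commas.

Need to visit all 11 open cells exactly once, starting at 11 and ending at 1.
Cell 8 has only two open neighbours (4 and 12), so the path must pass straight through it: one of those is the cell it's entered from and the other is where it exits.
Route from 11: right 1 to 12, up 2 to 4, left 2 to 2, down 2 to 10, left 1 to 9, up 2 to 1 — 10 moves in all.
Check: all 11 open cells covered.

11, 12, 8, 4, 3, 2, 6, 10, 9, 5, 1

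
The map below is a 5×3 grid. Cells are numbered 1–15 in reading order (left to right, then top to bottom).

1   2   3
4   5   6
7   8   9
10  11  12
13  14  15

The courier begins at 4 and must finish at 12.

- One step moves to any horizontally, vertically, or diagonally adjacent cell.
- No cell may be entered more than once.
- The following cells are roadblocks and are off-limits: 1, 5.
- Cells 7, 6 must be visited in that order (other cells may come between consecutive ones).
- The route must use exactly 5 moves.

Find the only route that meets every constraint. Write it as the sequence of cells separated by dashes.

The waypoints must appear in the order 7, 6, with no cell reused.
Route from 4: down 1 to 7, right 1 to 8, up-right 1 to 6, down 2 to 12 — 5 moves in all.
Check: order respected (7 at step 1, 6 at step 3); 5 moves as required.

4 - 7 - 8 - 6 - 9 - 12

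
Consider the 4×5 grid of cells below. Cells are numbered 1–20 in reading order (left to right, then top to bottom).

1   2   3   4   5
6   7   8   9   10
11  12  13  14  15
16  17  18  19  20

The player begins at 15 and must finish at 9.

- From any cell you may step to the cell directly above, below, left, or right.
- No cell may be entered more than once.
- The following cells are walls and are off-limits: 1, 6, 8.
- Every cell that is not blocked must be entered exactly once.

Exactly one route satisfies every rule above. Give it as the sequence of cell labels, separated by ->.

Need to visit all 17 open cells exactly once, starting at 15 and ending at 9.
Cell 5 has only two open neighbours (10 and 4), so the path must pass straight through it: one of those is the cell it's entered from and the other is where it exits.
Route from 15: down 1 to 20, left 1 to 19, up 1 to 14, left 1 to 13, down 1 to 18, left 2 to 16, up 1 to 11, right 1 to 12, up 2 to 2, right 3 to 5, down 1 to 10, left 1 to 9 — 16 moves in all.
Check: all 17 open cells covered.

15 -> 20 -> 19 -> 14 -> 13 -> 18 -> 17 -> 16 -> 11 -> 12 -> 7 -> 2 -> 3 -> 4 -> 5 -> 10 -> 9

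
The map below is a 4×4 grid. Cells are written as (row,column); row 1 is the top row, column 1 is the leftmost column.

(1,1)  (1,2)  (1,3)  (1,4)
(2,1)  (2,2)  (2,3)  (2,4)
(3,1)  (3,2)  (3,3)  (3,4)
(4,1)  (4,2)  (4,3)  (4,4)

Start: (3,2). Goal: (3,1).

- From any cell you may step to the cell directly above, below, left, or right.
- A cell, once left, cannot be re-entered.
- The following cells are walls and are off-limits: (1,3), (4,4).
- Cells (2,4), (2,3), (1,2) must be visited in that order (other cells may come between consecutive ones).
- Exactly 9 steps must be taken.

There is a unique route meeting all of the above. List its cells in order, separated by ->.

The waypoints must appear in the order (2,4), (2,3), (1,2), with no cell reused.
Route from (3,2): 2× right (reaching (3,4)), up to (2,4), 2× left (reaching (2,2)), up to (1,2), left to (1,1), 2× down (reaching (3,1)) — 9 moves in all.
Check: order respected ((2,4) at step 3, (2,3) at step 4, (1,2) at step 6); 9 moves as required.

(3,2) -> (3,3) -> (3,4) -> (2,4) -> (2,3) -> (2,2) -> (1,2) -> (1,1) -> (2,1) -> (3,1)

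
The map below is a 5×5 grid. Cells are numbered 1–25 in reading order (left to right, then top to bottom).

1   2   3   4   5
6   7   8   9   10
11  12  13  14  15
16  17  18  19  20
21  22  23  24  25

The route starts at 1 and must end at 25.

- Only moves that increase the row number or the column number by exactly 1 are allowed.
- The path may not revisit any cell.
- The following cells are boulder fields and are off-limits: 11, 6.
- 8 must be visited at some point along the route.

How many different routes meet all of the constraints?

20

A right/down-only route from 1 to 25 makes exactly 4 down-moves and 4 right-moves in some order.
With no other constraints that would be C(8,4) = 70 routes.
Split at 8 and multiply the segment counts (each segment already excludes blocked cells): 1→8: 2; 8→25: 10; product = 20.
That gives 20 routes.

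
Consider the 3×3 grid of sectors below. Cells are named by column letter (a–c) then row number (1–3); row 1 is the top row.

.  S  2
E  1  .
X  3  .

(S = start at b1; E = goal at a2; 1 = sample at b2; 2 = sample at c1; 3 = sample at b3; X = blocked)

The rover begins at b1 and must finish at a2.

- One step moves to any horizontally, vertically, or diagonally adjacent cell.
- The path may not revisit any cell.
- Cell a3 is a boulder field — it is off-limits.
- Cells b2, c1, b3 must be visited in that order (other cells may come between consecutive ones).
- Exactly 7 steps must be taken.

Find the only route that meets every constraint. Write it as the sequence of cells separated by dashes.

b1 - a1 - b2 - c1 - c2 - c3 - b3 - a2

The waypoints must appear in the order b2, c1, b3, with no cell reused.
Route from b1: left to a1, down-right to b2, up-right to c1, 2× down (reaching c3), left to b3, up-left to a2 — 7 moves in all.
Check: order respected (1 at step 2, 2 at step 3, 3 at step 6); 7 moves as required.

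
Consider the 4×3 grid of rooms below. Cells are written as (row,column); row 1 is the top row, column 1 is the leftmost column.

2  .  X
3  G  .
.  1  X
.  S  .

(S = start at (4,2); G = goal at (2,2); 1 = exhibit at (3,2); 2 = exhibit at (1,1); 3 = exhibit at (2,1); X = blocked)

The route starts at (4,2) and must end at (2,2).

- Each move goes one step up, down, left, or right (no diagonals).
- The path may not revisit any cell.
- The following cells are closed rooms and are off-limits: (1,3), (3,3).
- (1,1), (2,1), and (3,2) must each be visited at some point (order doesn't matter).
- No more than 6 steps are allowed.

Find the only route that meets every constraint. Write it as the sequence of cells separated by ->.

The budget equals the shortest possible length, so every move has to be on a shortest route through the required cells.
Route from (4,2): up 1 to (3,2), left 1 to (3,1), up 2 to (1,1), right 1 to (1,2), down 1 to (2,2) — 6 moves in all.
Check: all required cells visited; 6 ≤ 6 moves.

(4,2) -> (3,2) -> (3,1) -> (2,1) -> (1,1) -> (1,2) -> (2,2)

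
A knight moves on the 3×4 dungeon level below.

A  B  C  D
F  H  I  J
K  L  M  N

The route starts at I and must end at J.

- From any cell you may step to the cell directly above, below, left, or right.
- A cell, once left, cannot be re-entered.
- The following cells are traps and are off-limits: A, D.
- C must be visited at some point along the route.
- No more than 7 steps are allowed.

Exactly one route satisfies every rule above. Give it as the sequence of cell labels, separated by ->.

The budget equals the shortest possible length, so every move has to be on a shortest route through the required cells.
Route from I: up 1 to C, left 1 to B, down 2 to L, right 2 to N, up 1 to J — 7 moves in all.
Check: all required cells visited; 7 ≤ 7 moves.

I -> C -> B -> H -> L -> M -> N -> J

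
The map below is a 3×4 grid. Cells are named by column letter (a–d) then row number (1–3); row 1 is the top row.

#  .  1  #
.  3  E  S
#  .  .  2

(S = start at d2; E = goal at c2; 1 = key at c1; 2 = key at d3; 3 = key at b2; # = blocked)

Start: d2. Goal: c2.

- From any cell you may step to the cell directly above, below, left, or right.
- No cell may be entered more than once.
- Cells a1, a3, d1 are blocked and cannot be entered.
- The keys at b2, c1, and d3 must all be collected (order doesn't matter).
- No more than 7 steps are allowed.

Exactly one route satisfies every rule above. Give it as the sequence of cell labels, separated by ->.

The budget equals the shortest possible length, so every move has to be on a shortest route through the required cells.
Route from d2: down 1 to d3, left 2 to b3, up 2 to b1, right 1 to c1, down 1 to c2 — 7 moves in all.
Check: all required cells visited; 7 ≤ 7 moves.

d2 -> d3 -> c3 -> b3 -> b2 -> b1 -> c1 -> c2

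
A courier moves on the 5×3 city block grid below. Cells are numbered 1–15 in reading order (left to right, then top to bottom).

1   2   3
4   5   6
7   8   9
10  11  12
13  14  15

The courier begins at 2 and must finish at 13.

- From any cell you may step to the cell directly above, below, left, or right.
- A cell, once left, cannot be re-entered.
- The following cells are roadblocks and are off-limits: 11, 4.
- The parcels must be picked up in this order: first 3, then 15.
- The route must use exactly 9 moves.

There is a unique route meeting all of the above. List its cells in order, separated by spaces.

2 3 6 5 8 9 12 15 14 13

The waypoints must appear in the order 3, 15, with no cell reused.
Route from 2: right 1 to 3, down 1 to 6, left 1 to 5, down 1 to 8, right 1 to 9, down 2 to 15, left 2 to 13 — 9 moves in all.
Check: order respected (3 at step 1, 15 at step 7); 9 moves as required.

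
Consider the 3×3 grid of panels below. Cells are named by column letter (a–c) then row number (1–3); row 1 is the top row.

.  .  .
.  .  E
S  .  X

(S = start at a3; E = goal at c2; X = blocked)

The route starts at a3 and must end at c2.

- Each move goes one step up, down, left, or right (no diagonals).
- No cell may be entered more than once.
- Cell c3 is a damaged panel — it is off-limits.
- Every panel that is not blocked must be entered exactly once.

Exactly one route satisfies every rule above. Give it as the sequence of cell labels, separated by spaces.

Need to visit all 8 open cells exactly once, starting at a3 and ending at c2.
Cell a1 has only two open neighbours (a2 and b1), so the path must pass straight through it: one of those is the cell it's entered from and the other is where it exits.
Route from a3: right to b3, up to b2, left to a2, up to a1, 2× right (reaching c1), down to c2 — 7 moves in all.
Check: all 8 open cells covered.

a3 b3 b2 a2 a1 b1 c1 c2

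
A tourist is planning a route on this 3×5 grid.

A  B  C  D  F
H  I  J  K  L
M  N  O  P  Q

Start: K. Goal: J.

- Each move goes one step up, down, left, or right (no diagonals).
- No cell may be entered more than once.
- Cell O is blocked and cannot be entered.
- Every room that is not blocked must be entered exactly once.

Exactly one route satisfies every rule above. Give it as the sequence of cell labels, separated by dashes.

K - P - Q - L - F - D - C - B - A - H - M - N - I - J

Need to visit all 14 open cells exactly once, starting at K and ending at J.
Cell P has only two open neighbours (K and Q), so the path must pass straight through it: one of those is the cell it's entered from and the other is where it exits.
Route from K: down 1 to P, right 1 to Q, up 2 to F, left 4 to A, down 2 to M, right 1 to N, up 1 to I, right 1 to J — 13 moves in all.
Check: all 14 open cells covered.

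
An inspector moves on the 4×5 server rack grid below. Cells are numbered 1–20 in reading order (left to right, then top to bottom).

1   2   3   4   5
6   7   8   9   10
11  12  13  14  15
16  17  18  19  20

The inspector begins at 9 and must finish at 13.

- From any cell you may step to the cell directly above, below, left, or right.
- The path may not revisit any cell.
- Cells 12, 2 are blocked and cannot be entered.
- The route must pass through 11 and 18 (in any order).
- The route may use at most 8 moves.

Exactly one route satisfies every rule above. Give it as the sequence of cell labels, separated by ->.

The 8-move cap with required stops at 11, 18 leaves no slack for detours.
Route from 9: left 3 to 6, down 2 to 16, right 2 to 18, up 1 to 13 — 8 moves in all.
Check: all required cells visited; 8 ≤ 8 moves.

9 -> 8 -> 7 -> 6 -> 11 -> 16 -> 17 -> 18 -> 13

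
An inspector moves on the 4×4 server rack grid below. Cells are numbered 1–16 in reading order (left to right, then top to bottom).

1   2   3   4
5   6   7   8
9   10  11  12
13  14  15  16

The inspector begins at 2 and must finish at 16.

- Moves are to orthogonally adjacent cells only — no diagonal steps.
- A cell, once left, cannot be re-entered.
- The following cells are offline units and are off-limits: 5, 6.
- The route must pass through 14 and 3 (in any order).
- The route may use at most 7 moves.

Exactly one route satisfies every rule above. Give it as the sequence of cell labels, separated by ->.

2 -> 3 -> 7 -> 11 -> 10 -> 14 -> 15 -> 16

The budget equals the shortest possible length, so every move has to be on a shortest route through the required cells.
Route from 2: right to 3, 2× down (reaching 11), left to 10, down to 14, 2× right (reaching 16) — 7 moves in all.
Check: all required cells visited; 7 ≤ 7 moves.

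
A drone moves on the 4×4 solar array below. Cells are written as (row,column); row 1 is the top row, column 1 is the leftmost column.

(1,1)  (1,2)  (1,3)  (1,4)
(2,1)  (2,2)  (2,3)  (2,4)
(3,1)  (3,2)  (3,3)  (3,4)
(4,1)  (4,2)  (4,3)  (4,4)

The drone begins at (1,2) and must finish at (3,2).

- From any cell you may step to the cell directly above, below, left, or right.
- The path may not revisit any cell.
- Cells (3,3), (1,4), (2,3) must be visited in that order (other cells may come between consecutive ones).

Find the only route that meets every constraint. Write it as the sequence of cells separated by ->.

(1,2) -> (1,1) -> (2,1) -> (3,1) -> (4,1) -> (4,2) -> (4,3) -> (3,3) -> (3,4) -> (2,4) -> (1,4) -> (1,3) -> (2,3) -> (2,2) -> (3,2)

The waypoints must appear in the order (3,3), (1,4), (2,3), with no cell reused.
Route from (1,2): left 1 to (1,1), down 3 to (4,1), right 2 to (4,3), up 1 to (3,3), right 1 to (3,4), up 2 to (1,4), left 1 to (1,3), down 1 to (2,3), left 1 to (2,2), down 1 to (3,2) — 14 moves in all.
Check: order respected ((3,3) at step 7, (1,4) at step 10, (2,3) at step 12).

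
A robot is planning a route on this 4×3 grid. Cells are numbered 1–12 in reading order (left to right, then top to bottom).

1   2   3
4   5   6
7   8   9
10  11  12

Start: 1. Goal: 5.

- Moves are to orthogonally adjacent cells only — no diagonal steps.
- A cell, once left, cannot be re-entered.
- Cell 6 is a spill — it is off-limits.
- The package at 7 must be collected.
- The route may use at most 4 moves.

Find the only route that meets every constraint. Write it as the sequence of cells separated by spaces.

The budget equals the shortest possible length, so every move has to be on a shortest route through the required cells.
Route from 1: down 2 to 7, right 1 to 8, up 1 to 5 — 4 moves in all.
Check: all required cells visited; 4 ≤ 4 moves.

1 4 7 8 5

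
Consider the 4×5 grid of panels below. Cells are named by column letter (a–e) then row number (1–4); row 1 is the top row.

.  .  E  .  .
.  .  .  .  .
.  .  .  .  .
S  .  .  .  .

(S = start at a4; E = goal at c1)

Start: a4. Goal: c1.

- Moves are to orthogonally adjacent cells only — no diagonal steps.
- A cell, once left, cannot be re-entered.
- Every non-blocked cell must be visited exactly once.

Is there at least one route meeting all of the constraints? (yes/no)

One route that works: a4 → a3 → a2 → a1 → b1 → b2 → b3 → b4 → c4 → c3 → c2 → d2 → d3 → d4 → e4 → e3 → e2 → e1 → d1 → c1.

yes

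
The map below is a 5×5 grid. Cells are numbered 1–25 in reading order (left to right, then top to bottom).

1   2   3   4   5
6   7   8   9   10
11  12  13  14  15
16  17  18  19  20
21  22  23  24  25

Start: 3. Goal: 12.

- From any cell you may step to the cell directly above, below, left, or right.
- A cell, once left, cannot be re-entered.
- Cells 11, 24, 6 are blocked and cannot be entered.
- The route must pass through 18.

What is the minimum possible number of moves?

Any route passes through 18 somewhere between 3 and 12. Summing Manhattan distances along the two legs (3 → 18 → 12) gives a lower bound of 3 + 2 = 5 moves.
A route of 5 moves achieves this: 3 → 8 → 13 → 18 → 17 → 12.
Since 5 matches the lower bound, it is optimal.

5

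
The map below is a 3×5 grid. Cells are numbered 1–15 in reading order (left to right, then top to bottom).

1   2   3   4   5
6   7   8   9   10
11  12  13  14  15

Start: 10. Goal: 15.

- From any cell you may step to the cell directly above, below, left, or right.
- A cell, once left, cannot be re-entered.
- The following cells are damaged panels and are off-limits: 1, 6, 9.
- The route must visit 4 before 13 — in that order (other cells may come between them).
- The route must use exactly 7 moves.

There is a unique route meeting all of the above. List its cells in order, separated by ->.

The waypoints must appear in the order 4, 13, with no cell reused.
Route from 10: up to 5, 2× left (reaching 3), 2× down (reaching 13), 2× right (reaching 15) — 7 moves in all.
Check: order respected (4 at step 2, 13 at step 5); 7 moves as required.

10 -> 5 -> 4 -> 3 -> 8 -> 13 -> 14 -> 15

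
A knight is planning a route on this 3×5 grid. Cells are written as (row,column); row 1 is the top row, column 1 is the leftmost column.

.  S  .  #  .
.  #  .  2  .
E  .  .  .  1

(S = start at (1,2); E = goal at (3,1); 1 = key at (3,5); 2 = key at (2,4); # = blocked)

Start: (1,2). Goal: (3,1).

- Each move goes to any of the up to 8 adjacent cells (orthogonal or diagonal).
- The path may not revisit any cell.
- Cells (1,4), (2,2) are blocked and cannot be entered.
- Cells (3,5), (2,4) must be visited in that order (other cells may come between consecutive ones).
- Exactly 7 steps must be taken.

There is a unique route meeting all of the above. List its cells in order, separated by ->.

(1,2) -> (2,3) -> (3,4) -> (3,5) -> (2,4) -> (3,3) -> (3,2) -> (3,1)

The waypoints must appear in the order (3,5), (2,4), with no cell reused.
Route from (1,2): 2× down-right (reaching (3,4)), right to (3,5), up-left to (2,4), down-left to (3,3), 2× left (reaching (3,1)) — 7 moves in all.
Check: order respected (1 at step 3, 2 at step 4); 7 moves as required.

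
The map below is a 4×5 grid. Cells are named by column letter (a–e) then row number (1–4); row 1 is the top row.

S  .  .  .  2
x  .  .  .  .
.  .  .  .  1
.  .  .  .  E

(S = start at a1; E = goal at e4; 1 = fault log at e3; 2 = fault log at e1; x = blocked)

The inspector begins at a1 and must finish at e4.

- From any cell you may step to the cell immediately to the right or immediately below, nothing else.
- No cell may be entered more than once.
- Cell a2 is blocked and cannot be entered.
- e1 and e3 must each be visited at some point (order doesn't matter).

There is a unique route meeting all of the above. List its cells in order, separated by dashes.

a1 - b1 - c1 - d1 - e1 - e2 - e3 - e4

Moves only go right or down, so the column and row indices never decrease.
Route from a1: 4× right (reaching e1), 3× down (reaching e4) — 7 moves in all.
Check: all required cells visited.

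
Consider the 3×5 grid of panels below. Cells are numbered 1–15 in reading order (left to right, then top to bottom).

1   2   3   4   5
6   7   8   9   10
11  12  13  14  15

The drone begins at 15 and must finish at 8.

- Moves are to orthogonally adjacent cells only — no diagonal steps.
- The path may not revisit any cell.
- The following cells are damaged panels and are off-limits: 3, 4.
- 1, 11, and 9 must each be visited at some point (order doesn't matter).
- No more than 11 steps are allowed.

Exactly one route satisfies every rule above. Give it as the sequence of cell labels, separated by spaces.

Any route must reach 1, 11, and 9 and still end at 8 within 11 moves, so the order of the required stops is forced.
Route from 15: up 1 to 10, left 1 to 9, down 1 to 14, left 3 to 11, up 2 to 1, right 1 to 2, down 1 to 7, right 1 to 8 — 11 moves in all.
Check: all required cells visited; 11 ≤ 11 moves.

15 10 9 14 13 12 11 6 1 2 7 8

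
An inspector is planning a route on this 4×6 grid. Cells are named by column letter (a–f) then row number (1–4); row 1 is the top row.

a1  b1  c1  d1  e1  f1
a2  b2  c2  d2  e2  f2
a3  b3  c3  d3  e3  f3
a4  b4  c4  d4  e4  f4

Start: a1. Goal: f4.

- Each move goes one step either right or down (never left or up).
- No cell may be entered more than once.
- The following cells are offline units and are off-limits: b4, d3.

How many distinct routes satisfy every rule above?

22

A right/down-only route from a1 to f4 makes exactly 3 down-moves and 5 right-moves in some order.
With no other constraints that would be C(8,3) = 56 routes.
Subtract routes through each blocked cell (inclusion–exclusion for overlaps): − through d3: 30 − through b4: 4 → 22.
That gives 22 routes.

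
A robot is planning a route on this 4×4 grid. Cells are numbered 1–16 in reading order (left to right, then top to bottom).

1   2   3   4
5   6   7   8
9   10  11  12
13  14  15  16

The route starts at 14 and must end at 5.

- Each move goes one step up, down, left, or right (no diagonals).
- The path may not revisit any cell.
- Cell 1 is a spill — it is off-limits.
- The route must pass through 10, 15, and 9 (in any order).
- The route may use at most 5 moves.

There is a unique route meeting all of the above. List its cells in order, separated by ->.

14 -> 15 -> 11 -> 10 -> 9 -> 5

The 5-move cap with required stops at 10, 15, 9 leaves no slack for detours.
Route from 14: right 1 to 15, up 1 to 11, left 2 to 9, up 1 to 5 — 5 moves in all.
Check: all required cells visited; 5 ≤ 5 moves.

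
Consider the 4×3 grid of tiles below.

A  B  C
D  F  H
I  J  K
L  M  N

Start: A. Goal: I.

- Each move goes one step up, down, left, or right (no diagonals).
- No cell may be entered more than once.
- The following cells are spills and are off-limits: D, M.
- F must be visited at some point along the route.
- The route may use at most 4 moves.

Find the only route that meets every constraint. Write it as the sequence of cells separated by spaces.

Any route must reach F and still end at I within 4 moves, so the order of the required stops is forced.
Route from A: right to B, 2× down (reaching J), left to I — 4 moves in all.
Check: all required cells visited; 4 ≤ 4 moves.

A B F J I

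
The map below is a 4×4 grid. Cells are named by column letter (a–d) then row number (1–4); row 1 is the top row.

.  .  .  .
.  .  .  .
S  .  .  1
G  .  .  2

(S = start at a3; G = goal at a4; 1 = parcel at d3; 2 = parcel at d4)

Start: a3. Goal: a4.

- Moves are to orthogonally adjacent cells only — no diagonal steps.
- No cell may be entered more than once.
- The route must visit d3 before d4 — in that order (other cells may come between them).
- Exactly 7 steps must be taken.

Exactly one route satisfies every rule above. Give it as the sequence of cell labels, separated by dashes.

a3 - b3 - c3 - d3 - d4 - c4 - b4 - a4

The waypoints must appear in the order d3, d4, with no cell reused.
Route from a3: 3× right (reaching d3), down to d4, 3× left (reaching a4) — 7 moves in all.
Check: order respected (1 at step 3, 2 at step 4); 7 moves as required.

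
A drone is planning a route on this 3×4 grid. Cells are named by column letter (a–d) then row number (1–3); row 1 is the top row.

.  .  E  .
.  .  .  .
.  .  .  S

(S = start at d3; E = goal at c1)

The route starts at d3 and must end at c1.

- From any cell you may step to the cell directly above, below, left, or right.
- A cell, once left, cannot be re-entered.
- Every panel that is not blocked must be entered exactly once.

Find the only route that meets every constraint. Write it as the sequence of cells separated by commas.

d3, c3, b3, a3, a2, a1, b1, b2, c2, d2, d1, c1

Need to visit all 12 open cells exactly once, starting at d3 and ending at c1.
Cell a3 has only two open neighbours (a2 and b3), so the path must pass straight through it: one of those is the cell it's entered from and the other is where it exits.
Route from d3: 3× left (reaching a3), 2× up (reaching a1), right to b1, down to b2, 2× right (reaching d2), up to d1, left to c1 — 11 moves in all.
Check: all 12 open cells covered.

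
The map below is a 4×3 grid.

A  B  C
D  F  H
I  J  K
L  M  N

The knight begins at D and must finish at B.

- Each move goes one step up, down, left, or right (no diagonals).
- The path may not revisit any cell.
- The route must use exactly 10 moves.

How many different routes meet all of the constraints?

2

Need simple routes of exactly 10 moves from D to B (Manhattan distance 2, so 4 moves are spent on a detour and 4 undoing it).
Enumerating: D I L M N K J F H C B | D F J I L M N K H C B.
That gives 2 routes.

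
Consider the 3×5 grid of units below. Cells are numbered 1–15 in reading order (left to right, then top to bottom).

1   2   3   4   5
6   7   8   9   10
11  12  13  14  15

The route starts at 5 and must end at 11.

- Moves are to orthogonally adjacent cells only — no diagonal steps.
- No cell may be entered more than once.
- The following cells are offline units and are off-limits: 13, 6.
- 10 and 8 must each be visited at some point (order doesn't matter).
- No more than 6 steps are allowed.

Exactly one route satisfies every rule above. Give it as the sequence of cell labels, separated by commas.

5, 10, 9, 8, 7, 12, 11

Any route must reach 10 and 8 and still end at 11 within 6 moves, so the order of the required stops is forced.
Route from 5: down 1 to 10, left 3 to 7, down 1 to 12, left 1 to 11 — 6 moves in all.
Check: all required cells visited; 6 ≤ 6 moves.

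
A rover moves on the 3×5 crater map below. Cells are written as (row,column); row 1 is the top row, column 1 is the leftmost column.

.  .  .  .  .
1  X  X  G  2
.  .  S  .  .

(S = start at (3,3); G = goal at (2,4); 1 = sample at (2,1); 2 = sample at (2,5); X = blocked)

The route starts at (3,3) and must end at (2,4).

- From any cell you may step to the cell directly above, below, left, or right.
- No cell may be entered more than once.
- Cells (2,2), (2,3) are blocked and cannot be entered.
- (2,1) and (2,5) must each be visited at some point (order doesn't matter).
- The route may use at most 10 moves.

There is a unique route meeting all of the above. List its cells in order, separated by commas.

The 10-move cap with required stops at (2,1), (2,5) leaves no slack for detours.
Route from (3,3): left 2 to (3,1), up 2 to (1,1), right 4 to (1,5), down 1 to (2,5), left 1 to (2,4) — 10 moves in all.
Check: all required cells visited; 10 ≤ 10 moves.

(3,3), (3,2), (3,1), (2,1), (1,1), (1,2), (1,3), (1,4), (1,5), (2,5), (2,4)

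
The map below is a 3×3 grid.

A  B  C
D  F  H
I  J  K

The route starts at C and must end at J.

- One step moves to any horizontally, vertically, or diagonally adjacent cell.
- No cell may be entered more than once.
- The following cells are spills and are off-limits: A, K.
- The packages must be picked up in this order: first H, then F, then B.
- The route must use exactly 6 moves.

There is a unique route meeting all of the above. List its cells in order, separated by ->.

C -> H -> F -> B -> D -> I -> J

The waypoints must appear in the order H, F, B, with no cell reused.
Route from C: down 1 to H, left 1 to F, up 1 to B, down-left 1 to D, down 1 to I, right 1 to J — 6 moves in all.
Check: order respected (H at step 1, F at step 2, B at step 3); 6 moves as required.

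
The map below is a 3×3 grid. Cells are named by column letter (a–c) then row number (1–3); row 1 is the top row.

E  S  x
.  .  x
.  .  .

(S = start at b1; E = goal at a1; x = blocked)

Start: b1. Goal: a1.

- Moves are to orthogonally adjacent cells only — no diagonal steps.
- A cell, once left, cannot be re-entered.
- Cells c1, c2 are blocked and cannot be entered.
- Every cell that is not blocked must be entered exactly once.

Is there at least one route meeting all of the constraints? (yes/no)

no

Cell c3 has only one open neighbour but is neither the start nor the goal, so a Hamiltonian route would have to both enter and leave it through the same neighbour — impossible without revisiting.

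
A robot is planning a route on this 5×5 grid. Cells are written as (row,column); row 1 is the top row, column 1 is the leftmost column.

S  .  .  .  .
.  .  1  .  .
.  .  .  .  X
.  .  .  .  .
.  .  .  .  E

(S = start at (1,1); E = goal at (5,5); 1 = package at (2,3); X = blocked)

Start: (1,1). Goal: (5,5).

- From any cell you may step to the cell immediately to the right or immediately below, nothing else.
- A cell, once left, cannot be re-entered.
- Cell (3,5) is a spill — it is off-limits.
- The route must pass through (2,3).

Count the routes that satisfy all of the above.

21

A right/down-only route from (1,1) to (5,5) makes exactly 4 down-moves and 4 right-moves in some order.
With no other constraints that would be C(8,4) = 70 routes.
Split at (2,3) and multiply the segment counts (each segment already excludes blocked cells): (1,1)→(2,3): 3; (2,3)→(5,5): 7; product = 21.
That gives 21 routes.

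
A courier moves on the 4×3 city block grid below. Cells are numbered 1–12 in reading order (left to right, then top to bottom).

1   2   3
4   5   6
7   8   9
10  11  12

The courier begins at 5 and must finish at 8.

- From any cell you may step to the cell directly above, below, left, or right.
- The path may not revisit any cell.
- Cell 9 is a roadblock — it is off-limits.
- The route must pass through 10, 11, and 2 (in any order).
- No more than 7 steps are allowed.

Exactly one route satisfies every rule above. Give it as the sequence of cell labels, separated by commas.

The budget equals the shortest possible length, so every move has to be on a shortest route through the required cells.
Route from 5: up 1 to 2, left 1 to 1, down 3 to 10, right 1 to 11, up 1 to 8 — 7 moves in all.
Check: all required cells visited; 7 ≤ 7 moves.

5, 2, 1, 4, 7, 10, 11, 8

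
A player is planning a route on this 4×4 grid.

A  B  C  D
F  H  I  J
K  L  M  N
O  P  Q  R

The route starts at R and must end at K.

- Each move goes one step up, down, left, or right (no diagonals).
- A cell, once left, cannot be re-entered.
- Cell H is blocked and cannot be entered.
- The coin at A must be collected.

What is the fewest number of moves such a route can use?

Any route passes through A somewhere between R and K. Summing Manhattan distances along the two legs (R → A → K) gives a lower bound of 6 + 2 = 8 moves.
A route of 8 moves achieves this: R → N → J → D → C → B → A → F → K.
Since 8 matches the lower bound, it is optimal.

8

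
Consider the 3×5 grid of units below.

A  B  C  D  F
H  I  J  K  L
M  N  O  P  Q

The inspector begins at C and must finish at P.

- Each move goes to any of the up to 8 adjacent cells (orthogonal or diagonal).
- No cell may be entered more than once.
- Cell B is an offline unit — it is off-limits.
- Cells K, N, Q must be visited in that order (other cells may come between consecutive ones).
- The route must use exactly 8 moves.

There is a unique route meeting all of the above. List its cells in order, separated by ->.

C -> K -> O -> N -> J -> D -> L -> Q -> P

The waypoints must appear in the order K, N, Q, with no cell reused.
Route from C: down-right 1 to K, down-left 1 to O, left 1 to N, up-right 2 to D, down-right 1 to L, down 1 to Q, left 1 to P — 8 moves in all.
Check: order respected (K at step 1, N at step 3, Q at step 7); 8 moves as required.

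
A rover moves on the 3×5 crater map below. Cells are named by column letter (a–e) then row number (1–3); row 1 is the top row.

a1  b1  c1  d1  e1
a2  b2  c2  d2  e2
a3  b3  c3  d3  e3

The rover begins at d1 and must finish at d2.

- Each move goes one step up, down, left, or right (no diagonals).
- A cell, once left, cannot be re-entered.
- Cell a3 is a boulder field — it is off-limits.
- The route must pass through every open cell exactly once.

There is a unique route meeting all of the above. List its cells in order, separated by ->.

d1 -> e1 -> e2 -> e3 -> d3 -> c3 -> b3 -> b2 -> a2 -> a1 -> b1 -> c1 -> c2 -> d2

Need to visit all 14 open cells exactly once, starting at d1 and ending at d2.
Cell e1 has only two open neighbours (e2 and d1), so the path must pass straight through it: one of those is the cell it's entered from and the other is where it exits.
Route from d1: right to e1, 2× down (reaching e3), 3× left (reaching b3), up to b2, left to a2, up to a1, 2× right (reaching c1), down to c2, right to d2 — 13 moves in all.
Check: all 14 open cells covered.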